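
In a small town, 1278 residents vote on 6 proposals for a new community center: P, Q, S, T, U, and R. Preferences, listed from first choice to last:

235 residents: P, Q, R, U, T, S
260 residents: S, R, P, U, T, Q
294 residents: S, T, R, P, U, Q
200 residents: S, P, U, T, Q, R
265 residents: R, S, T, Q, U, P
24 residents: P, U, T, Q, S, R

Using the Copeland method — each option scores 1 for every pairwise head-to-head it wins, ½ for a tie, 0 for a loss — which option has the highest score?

P: beats Q, T, and U; loses to S and R → score 3.
Q: loses to P, S, T, U, and R → score 0.
S: beats P, Q, T, U, and R → score 5.
T: beats Q; loses to P, S, U, and R → score 1.
U: beats Q and T; loses to P, S, and R → score 2.
R: beats P, Q, T, and U; loses to S → score 4.
S has the best pairwise record.

S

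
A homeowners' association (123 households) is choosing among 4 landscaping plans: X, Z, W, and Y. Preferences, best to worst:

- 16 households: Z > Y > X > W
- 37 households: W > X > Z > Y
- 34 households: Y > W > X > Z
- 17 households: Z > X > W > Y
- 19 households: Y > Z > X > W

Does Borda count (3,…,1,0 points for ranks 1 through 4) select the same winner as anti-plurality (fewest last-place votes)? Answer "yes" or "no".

no

Borda — scores: X 177, Z 174, W 196, Y 191. Winner: W.
Anti-plurality — last-place votes: X 0, Z 34, W 35, Y 54. Winner: X.
The two methods disagree.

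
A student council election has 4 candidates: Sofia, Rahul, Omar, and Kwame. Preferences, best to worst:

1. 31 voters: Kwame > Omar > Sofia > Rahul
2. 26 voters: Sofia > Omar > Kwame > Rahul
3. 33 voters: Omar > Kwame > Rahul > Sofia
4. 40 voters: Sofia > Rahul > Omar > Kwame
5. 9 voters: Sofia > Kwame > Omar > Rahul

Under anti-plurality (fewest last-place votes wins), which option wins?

Last-place votes: Sofia 33, Rahul 66, Omar 0, Kwame 40.
Omar is ranked last by the fewest voters, so Omar wins.

Omar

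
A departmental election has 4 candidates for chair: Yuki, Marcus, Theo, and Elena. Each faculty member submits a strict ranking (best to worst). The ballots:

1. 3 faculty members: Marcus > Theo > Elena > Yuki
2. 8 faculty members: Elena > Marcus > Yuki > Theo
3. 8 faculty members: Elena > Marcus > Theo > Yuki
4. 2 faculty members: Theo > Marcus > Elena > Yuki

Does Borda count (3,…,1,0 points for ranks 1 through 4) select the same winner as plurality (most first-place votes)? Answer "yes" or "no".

yes

Borda — scores: Yuki 8, Marcus 45, Theo 20, Elena 53. Winner: Elena.
Plurality — first-place votes: Yuki 0, Marcus 3, Theo 2, Elena 16. Winner: Elena.
The two methods agree.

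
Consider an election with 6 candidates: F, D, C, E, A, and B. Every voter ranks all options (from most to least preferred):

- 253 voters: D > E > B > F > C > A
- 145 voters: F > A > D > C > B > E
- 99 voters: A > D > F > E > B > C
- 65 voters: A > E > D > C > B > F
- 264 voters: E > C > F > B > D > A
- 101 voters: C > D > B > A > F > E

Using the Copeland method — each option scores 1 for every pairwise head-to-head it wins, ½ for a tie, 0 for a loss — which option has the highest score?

F: beats C, A, and B; loses to D and E → score 3.
D: beats F, C, E, A, and B → score 5.
C: beats A and B; loses to F, D, and E → score 2.
E: beats F, C, A, and B; loses to D → score 4.
A: loses to F, D, C, E, and B → score 0.
B: beats A; loses to F, D, C, and E → score 1.
D has the best pairwise record.

D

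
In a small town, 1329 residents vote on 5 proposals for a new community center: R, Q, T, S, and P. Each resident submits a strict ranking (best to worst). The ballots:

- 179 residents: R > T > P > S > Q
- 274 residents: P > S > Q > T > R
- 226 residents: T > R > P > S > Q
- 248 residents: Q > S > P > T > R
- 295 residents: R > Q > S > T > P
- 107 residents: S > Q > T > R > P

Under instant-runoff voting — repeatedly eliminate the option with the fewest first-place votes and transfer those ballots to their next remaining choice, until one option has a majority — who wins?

R

Round 1: R 474, Q 248, T 226, S 107, P 274. Eliminate S.
Round 2: R 474, Q 355, T 226, P 274. Eliminate T.
Round 3: R 700, Q 355, P 274. R has a majority.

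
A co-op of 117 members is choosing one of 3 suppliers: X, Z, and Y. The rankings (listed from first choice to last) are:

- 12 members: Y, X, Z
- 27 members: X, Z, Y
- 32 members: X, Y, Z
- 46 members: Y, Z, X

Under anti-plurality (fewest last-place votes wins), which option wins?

Last-place votes: X 46, Z 44, Y 27.
Y is ranked last by the fewest voters, so Y wins.

Y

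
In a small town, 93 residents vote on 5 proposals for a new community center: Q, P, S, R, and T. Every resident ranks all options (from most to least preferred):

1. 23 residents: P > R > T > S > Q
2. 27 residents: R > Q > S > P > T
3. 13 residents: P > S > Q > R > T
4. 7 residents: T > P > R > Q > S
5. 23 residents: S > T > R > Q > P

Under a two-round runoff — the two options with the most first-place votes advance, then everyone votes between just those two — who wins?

R

Round 1 first-place votes: Q 0, P 36, S 23, R 27, T 7.
P and R advance.
Runoff: P is preferred to R by 43 voters; R by 50.
R wins the runoff.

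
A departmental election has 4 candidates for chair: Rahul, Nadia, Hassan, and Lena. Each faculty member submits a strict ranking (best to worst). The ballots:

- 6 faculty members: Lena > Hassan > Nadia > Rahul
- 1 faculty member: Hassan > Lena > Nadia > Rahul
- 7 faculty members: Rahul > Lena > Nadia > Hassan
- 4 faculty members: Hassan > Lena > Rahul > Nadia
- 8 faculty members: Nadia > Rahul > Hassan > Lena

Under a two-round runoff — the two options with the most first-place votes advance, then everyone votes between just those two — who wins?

Round 1 first-place votes: Rahul 7, Nadia 8, Hassan 5, Lena 6.
Nadia and Rahul advance.
Runoff: Nadia is preferred to Rahul by 15 voters; Rahul by 11.
Nadia wins the runoff.

Nadia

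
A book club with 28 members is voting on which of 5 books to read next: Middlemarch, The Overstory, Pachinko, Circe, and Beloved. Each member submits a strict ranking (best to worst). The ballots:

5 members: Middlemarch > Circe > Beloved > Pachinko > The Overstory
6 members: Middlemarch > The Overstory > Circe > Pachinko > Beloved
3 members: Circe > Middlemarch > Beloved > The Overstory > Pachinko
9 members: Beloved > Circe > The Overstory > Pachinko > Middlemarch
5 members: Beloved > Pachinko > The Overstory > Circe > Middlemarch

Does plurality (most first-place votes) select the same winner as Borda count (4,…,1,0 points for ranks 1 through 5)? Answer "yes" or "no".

yes

Plurality — first-place votes: Middlemarch 11, The Overstory 0, Pachinko 0, Circe 3, Beloved 14. Winner: Beloved.
Borda — scores: Middlemarch 53, The Overstory 49, Pachinko 35, Circe 71, Beloved 72. Winner: Beloved.
The two methods agree.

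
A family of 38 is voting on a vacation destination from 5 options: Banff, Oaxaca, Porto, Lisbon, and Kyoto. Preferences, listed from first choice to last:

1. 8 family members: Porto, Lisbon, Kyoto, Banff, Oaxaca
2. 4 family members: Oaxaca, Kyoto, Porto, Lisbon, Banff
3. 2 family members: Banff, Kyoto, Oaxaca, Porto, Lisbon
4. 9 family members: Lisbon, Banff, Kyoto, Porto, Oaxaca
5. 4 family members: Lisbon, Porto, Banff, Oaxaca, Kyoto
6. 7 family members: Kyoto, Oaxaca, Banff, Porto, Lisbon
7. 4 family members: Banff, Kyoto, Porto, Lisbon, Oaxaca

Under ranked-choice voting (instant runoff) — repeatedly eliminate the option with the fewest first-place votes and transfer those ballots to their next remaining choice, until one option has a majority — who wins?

Round 1: Banff 6, Oaxaca 4, Porto 8, Lisbon 13, Kyoto 7. Eliminate Oaxaca.
Round 2: Banff 6, Porto 8, Lisbon 13, Kyoto 11. Eliminate Banff.
Round 3: Porto 8, Lisbon 13, Kyoto 17. Eliminate Porto.
Round 4: Lisbon 21, Kyoto 17. Lisbon has a majority.

Lisbon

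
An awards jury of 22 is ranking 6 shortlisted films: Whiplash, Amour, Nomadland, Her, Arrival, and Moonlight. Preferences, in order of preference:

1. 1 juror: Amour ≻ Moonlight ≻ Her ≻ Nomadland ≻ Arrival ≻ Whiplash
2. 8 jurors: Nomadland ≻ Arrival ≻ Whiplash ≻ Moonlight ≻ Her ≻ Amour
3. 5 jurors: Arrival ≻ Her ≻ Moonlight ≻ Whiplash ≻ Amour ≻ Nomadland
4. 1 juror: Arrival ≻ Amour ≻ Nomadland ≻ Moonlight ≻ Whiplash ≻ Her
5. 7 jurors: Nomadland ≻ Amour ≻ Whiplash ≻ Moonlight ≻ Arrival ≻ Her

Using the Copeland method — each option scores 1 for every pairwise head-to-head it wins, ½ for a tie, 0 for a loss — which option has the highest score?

Nomadland

Whiplash: beats Amour, Her, and Moonlight; loses to Nomadland and Arrival → score 3.
Amour: loses to Whiplash, Nomadland, Her, Arrival, and Moonlight → score 0.
Nomadland: beats Whiplash, Amour, Her, Arrival, and Moonlight → score 5.
Her: beats Amour; loses to Whiplash, Nomadland, Arrival, and Moonlight → score 1.
Arrival: beats Whiplash, Amour, Her, and Moonlight; loses to Nomadland → score 4.
Moonlight: beats Amour and Her; loses to Whiplash, Nomadland, and Arrival → score 2.
Nomadland has the best pairwise record.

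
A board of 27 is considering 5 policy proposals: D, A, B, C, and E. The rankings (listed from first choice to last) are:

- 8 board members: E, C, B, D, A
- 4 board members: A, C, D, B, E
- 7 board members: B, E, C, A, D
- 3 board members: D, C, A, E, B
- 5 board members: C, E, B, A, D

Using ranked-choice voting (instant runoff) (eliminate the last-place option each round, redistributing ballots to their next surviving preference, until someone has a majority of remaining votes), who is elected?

E

Round 1: D 3, A 4, B 7, C 5, E 8. Eliminate D.
Round 2: A 4, B 7, C 8, E 8. Eliminate A.
Round 3: B 7, C 12, E 8. Eliminate B.
Round 4: C 12, E 15. E has a majority.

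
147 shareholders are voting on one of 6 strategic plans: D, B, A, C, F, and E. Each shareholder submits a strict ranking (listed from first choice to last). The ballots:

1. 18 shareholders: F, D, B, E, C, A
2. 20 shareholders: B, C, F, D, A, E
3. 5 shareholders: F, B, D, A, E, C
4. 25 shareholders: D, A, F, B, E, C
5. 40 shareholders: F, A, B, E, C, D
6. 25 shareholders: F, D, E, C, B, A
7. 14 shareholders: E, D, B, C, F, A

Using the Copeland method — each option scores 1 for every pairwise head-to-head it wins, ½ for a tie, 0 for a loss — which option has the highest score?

F

D: beats B, A, C, and E; loses to F → score 4.
B: beats A, C, and E; loses to D and F → score 3.
A: beats E; loses to D, B, C, and F → score 1.
C: beats A; loses to D, B, F, and E → score 1.
F: beats D, B, A, C, and E → score 5.
E: beats C; loses to D, B, A, and F → score 1.
F has the best pairwise record.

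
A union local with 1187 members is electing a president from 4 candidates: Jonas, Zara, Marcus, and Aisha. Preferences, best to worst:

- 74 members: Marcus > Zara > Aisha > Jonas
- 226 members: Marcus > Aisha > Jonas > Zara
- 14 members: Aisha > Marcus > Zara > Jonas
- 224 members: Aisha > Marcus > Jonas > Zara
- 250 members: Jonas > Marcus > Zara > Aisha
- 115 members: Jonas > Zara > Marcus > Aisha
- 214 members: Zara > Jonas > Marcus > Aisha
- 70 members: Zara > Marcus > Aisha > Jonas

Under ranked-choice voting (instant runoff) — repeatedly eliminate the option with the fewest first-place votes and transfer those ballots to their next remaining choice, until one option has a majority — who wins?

Round 1: Jonas 365, Zara 284, Marcus 300, Aisha 238. Eliminate Aisha.
Round 2: Jonas 365, Zara 284, Marcus 538. Eliminate Zara.
Round 3: Jonas 579, Marcus 608. Marcus has a majority.

Marcus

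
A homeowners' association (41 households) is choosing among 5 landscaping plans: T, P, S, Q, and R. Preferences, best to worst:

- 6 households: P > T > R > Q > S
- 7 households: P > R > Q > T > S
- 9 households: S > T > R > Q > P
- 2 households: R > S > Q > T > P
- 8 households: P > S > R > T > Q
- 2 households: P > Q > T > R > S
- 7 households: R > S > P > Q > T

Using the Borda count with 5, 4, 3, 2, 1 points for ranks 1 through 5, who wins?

T: 6·4 + 7·2 + 9·4 + 2·2 + 8·2 + 2·3 + 7·1 = 107
P: 6·5 + 7·5 + 9·1 + 2·1 + 8·5 + 2·5 + 7·3 = 147
S: 6·1 + 7·1 + 9·5 + 2·4 + 8·4 + 2·1 + 7·4 = 128
Q: 6·2 + 7·3 + 9·2 + 2·3 + 8·1 + 2·4 + 7·2 = 87
R: 6·3 + 7·4 + 9·3 + 2·5 + 8·3 + 2·2 + 7·5 = 146
P has the highest Borda score (147).

P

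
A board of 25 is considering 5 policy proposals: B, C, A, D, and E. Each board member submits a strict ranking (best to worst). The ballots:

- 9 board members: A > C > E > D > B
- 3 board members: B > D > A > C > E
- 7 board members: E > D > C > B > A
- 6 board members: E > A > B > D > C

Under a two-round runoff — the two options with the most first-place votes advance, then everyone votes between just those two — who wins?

E

Round 1 first-place votes: B 3, C 0, A 9, D 0, E 13.
E and A advance.
Runoff: E is preferred to A by 13 voters; A by 12.
E wins the runoff.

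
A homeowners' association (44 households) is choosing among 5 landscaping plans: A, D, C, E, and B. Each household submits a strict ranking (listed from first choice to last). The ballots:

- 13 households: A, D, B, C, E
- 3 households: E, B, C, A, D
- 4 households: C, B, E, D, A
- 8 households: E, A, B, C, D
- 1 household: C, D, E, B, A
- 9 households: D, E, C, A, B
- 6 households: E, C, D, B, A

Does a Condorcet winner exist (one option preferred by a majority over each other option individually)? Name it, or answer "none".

none

Checking pairwise contests:
C beats A 23–21.
A beats D 24–20.
E beats C 26–18.
D beats E 23–21.
A beats B 30–14.
Every option loses at least one head-to-head, so there is no Condorcet winner.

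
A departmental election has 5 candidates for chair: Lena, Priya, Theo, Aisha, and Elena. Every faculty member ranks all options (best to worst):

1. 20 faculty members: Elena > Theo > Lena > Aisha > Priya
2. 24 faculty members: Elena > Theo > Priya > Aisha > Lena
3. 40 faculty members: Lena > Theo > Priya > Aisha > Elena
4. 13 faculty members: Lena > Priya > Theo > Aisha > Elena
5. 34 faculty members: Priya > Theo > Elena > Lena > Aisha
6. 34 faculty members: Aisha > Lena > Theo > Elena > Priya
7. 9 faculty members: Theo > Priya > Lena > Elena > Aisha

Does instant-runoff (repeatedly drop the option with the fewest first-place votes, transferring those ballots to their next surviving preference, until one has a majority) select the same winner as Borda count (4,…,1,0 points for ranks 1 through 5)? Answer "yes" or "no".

no

Instant-runoff — R1 Lena 53, Priya 34, Theo 9, Aisha 34, Elena 44 (Theo out); R2 Lena 53, Priya 43, Aisha 34, Elena 44 (Aisha out); R3 Lena 87, Priya 43, Elena 44 (Priya out); R4 Lena 96, Elena 78 (Lena winner). Winner: Lena.
Borda — scores: Lena 406, Priya 330, Theo 484, Aisha 233, Elena 287. Winner: Theo.
The two methods disagree.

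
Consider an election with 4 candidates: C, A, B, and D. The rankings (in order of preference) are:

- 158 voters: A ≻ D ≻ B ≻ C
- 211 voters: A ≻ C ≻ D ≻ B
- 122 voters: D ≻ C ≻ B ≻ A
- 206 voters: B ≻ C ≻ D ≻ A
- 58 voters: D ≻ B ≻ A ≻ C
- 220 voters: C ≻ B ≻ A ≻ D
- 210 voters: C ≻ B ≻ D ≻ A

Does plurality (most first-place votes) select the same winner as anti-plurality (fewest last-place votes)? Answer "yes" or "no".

Plurality — first-place votes: C 430, A 369, B 206, D 180. Winner: C.
Anti-plurality — last-place votes: C 216, A 538, B 211, D 220. Winner: B.
The two methods disagree.

no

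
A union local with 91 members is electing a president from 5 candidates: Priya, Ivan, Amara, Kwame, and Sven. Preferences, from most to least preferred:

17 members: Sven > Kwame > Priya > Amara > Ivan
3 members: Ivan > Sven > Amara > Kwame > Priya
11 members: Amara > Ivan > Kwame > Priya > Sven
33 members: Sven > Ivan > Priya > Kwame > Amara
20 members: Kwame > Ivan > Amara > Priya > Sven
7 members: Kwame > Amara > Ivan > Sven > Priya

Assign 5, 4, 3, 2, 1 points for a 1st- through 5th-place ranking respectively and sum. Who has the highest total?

Priya: 17·3 + 3·1 + 11·2 + 33·3 + 20·2 + 7·1 = 222
Ivan: 17·1 + 3·5 + 11·4 + 33·4 + 20·4 + 7·3 = 309
Amara: 17·2 + 3·3 + 11·5 + 33·1 + 20·3 + 7·4 = 219
Kwame: 17·4 + 3·2 + 11·3 + 33·2 + 20·5 + 7·5 = 308
Sven: 17·5 + 3·4 + 11·1 + 33·5 + 20·1 + 7·2 = 307
Ivan has the highest Borda score (309).

Ivan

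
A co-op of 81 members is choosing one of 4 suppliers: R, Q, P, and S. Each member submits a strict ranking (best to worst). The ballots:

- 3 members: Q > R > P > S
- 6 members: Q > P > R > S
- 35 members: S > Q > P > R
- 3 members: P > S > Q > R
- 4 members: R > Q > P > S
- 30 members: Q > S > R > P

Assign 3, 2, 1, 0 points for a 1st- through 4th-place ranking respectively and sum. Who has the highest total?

Q

R: 3·2 + 6·1 + 35·0 + 3·0 + 4·3 + 30·1 = 54
Q: 3·3 + 6·3 + 35·2 + 3·1 + 4·2 + 30·3 = 198
P: 3·1 + 6·2 + 35·1 + 3·3 + 4·1 + 30·0 = 63
S: 3·0 + 6·0 + 35·3 + 3·2 + 4·0 + 30·2 = 171
Q has the highest Borda score (198).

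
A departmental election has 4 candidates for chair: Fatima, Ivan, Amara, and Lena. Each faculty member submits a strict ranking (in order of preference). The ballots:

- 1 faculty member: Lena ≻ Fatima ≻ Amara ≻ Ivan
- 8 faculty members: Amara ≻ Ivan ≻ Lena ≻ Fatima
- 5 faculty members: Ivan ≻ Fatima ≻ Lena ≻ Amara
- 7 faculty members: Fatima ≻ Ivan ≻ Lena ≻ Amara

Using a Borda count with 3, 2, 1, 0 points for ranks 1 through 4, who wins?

Ivan

Fatima: 1·2 + 8·0 + 5·2 + 7·3 = 33
Ivan: 1·0 + 8·2 + 5·3 + 7·2 = 45
Amara: 1·1 + 8·3 + 5·0 + 7·0 = 25
Lena: 1·3 + 8·1 + 5·1 + 7·1 = 23
Ivan has the highest Borda score (45).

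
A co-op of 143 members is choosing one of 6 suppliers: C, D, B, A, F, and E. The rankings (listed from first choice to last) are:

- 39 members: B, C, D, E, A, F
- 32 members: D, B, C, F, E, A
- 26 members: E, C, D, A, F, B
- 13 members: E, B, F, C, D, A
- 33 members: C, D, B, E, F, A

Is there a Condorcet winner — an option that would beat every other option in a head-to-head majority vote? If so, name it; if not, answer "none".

none

Checking pairwise contests:
B beats C 84–59.
C beats D 111–32.
D beats B 91–52.
C beats A 143–0.
C beats F 130–13.
C beats E 104–39.
Every option loses at least one head-to-head, so there is no Condorcet winner.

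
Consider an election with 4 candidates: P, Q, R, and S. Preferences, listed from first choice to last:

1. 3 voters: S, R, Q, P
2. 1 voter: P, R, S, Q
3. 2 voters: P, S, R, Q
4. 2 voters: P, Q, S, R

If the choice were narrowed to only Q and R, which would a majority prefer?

Voters preferring Q to R: 2; preferring R to Q: 6.
R wins the head-to-head.

R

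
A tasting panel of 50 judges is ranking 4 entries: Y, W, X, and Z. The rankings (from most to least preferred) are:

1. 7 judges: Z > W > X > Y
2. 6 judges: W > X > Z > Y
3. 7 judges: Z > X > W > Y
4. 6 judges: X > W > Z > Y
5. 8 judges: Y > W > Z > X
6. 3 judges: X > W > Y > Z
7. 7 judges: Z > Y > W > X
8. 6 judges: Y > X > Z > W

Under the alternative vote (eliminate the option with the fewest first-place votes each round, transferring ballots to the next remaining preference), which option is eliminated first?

Round 1: Y 14, W 6, X 9, Z 21. Eliminate W.

W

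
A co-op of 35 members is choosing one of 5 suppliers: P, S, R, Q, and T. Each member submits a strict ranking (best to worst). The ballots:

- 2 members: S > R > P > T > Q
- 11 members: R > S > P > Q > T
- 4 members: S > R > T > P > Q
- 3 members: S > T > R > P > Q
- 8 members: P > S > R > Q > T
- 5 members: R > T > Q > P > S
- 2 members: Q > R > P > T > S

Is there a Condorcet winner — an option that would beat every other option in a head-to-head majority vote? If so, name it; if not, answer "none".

R vs P: 27–8 for R.
R vs S: 18–17 for R.
R vs Q: 33–2 for R.
R vs T: 32–3 for R.
R beats every other option head-to-head.

R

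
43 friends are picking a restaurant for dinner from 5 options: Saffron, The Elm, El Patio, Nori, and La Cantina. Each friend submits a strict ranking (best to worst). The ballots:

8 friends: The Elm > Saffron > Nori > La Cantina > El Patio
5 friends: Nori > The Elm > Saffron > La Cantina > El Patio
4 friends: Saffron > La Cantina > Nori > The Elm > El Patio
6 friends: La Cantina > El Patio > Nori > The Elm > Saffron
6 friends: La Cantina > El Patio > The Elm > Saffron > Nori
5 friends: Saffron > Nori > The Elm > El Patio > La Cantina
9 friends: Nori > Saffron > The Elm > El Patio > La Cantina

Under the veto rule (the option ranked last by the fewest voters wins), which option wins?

The Elm

Last-place votes: Saffron 6, The Elm 0, El Patio 17, Nori 6, La Cantina 14.
The Elm is ranked last by the fewest voters, so The Elm wins.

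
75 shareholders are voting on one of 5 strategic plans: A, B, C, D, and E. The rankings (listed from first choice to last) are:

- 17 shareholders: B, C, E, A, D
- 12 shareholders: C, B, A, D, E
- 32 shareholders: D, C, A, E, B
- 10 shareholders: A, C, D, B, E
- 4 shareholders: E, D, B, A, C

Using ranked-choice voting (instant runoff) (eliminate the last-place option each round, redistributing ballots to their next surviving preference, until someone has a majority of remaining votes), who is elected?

Round 1: A 10, B 17, C 12, D 32, E 4. Eliminate E.
Round 2: A 10, B 17, C 12, D 36. Eliminate A.
Round 3: B 17, C 22, D 36. Eliminate B.
Round 4: C 39, D 36. C has a majority.

C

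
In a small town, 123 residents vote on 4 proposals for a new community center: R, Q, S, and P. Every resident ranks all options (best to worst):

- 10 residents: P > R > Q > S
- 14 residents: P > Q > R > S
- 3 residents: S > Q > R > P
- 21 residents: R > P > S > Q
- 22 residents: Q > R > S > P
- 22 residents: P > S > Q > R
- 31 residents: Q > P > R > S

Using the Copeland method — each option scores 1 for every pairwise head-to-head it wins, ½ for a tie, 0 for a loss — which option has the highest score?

P

R: beats S; loses to Q and P → score 1.
Q: beats R and S; loses to P → score 2.
S: loses to R, Q, and P → score 0.
P: beats R, Q, and S → score 3.
P has the best pairwise record.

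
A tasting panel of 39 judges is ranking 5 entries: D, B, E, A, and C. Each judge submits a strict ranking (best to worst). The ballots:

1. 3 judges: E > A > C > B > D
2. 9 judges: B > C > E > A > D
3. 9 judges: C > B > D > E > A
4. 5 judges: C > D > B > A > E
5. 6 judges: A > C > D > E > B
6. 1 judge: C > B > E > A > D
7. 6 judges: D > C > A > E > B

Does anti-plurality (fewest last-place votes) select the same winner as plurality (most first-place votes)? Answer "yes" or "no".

Anti-plurality — last-place votes: D 13, B 12, E 5, A 9, C 0. Winner: C.
Plurality — first-place votes: D 6, B 9, E 3, A 6, C 15. Winner: C.
The two methods agree.

yes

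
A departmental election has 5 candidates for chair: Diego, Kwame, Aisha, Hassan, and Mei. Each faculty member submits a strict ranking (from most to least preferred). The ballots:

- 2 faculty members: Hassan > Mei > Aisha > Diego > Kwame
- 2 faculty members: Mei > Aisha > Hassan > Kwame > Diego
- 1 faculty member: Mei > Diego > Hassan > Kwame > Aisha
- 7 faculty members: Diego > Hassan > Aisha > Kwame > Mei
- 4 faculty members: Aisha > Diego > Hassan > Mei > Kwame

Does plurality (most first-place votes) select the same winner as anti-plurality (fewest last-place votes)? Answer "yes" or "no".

Plurality — first-place votes: Diego 7, Kwame 0, Aisha 4, Hassan 2, Mei 3. Winner: Diego.
Anti-plurality — last-place votes: Diego 2, Kwame 6, Aisha 1, Hassan 0, Mei 7. Winner: Hassan.
The two methods disagree.

no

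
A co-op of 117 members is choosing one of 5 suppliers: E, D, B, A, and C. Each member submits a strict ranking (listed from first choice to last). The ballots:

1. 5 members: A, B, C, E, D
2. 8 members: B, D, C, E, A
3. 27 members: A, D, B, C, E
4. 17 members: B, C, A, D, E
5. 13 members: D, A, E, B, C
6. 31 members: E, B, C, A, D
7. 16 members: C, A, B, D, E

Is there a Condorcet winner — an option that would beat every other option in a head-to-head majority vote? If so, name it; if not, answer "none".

Checking pairwise contests:
D beats E 81–36.
B beats D 77–40.
A beats B 61–56.
C beats A 72–45.
B beats C 101–16.
Every option loses at least one head-to-head, so there is no Condorcet winner.

none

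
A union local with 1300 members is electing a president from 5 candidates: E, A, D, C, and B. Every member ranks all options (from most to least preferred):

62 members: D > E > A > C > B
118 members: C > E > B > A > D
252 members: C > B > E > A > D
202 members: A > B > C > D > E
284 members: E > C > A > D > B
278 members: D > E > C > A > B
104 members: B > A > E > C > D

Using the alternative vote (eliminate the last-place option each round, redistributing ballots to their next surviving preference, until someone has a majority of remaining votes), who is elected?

Round 1: E 284, A 202, D 340, C 370, B 104. Eliminate B.
Round 2: E 284, A 306, D 340, C 370. Eliminate E.
Round 3: A 306, D 340, C 654. C has a majority.

C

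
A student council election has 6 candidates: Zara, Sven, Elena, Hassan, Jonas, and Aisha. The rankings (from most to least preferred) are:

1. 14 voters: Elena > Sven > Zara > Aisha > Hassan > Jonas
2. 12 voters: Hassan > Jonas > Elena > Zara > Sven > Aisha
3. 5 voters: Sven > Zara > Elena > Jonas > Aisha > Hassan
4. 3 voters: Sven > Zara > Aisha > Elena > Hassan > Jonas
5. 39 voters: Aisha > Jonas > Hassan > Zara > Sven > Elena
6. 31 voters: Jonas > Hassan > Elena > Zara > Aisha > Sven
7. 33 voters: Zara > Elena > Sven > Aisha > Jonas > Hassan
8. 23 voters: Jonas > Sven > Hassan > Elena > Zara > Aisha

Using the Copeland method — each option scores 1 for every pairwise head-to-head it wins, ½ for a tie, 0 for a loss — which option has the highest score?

Zara: beats Sven and Aisha; ties Elena; loses to Hassan and Jonas → score 2.5.
Sven: beats Aisha; loses to Zara, Elena, Hassan, and Jonas → score 1.
Elena: beats Sven and Aisha; ties Zara; loses to Hassan and Jonas → score 2.5.
Hassan: beats Zara, Sven, and Elena; loses to Jonas and Aisha → score 3.
Jonas: beats Zara, Sven, Elena, and Hassan; loses to Aisha → score 4.
Aisha: beats Hassan and Jonas; loses to Zara, Sven, and Elena → score 2.
Jonas has the best pairwise record.

Jonas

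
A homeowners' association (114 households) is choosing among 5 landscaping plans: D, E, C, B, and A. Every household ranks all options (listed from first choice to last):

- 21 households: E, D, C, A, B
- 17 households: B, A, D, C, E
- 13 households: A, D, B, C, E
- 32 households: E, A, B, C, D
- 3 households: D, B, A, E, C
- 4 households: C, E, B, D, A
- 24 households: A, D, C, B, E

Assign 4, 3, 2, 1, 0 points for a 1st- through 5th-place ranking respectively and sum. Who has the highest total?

A

D: 21·3 + 17·2 + 13·3 + 32·0 + 3·4 + 4·1 + 24·3 = 224
E: 21·4 + 17·0 + 13·0 + 32·4 + 3·1 + 4·3 + 24·0 = 227
C: 21·2 + 17·1 + 13·1 + 32·1 + 3·0 + 4·4 + 24·2 = 168
B: 21·0 + 17·4 + 13·2 + 32·2 + 3·3 + 4·2 + 24·1 = 199
A: 21·1 + 17·3 + 13·4 + 32·3 + 3·2 + 4·0 + 24·4 = 322
A has the highest Borda score (322).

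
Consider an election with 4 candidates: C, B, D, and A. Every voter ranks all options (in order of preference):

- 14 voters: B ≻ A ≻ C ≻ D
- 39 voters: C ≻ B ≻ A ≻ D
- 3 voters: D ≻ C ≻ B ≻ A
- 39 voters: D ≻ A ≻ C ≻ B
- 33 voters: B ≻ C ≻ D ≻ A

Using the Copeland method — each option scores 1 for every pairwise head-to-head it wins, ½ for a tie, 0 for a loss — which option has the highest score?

C: beats B, D, and A → score 3.
B: beats D and A; loses to C → score 2.
D: beats A; loses to C and B → score 1.
A: loses to C, B, and D → score 0.
C has the best pairwise record.

C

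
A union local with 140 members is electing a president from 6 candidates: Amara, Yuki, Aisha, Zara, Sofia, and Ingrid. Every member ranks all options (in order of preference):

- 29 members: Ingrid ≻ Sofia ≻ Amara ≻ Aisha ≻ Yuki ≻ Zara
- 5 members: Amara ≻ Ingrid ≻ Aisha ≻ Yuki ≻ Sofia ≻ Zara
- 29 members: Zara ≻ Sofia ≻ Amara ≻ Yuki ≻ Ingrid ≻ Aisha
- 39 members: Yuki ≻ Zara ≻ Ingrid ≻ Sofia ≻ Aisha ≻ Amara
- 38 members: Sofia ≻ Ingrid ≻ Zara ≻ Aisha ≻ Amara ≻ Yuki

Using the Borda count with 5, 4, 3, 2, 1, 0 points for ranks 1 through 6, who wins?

Amara: 29·3 + 5·5 + 29·3 + 39·0 + 38·1 = 237
Yuki: 29·1 + 5·2 + 29·2 + 39·5 + 38·0 = 292
Aisha: 29·2 + 5·3 + 29·0 + 39·1 + 38·2 = 188
Zara: 29·0 + 5·0 + 29·5 + 39·4 + 38·3 = 415
Sofia: 29·4 + 5·1 + 29·4 + 39·2 + 38·5 = 505
Ingrid: 29·5 + 5·4 + 29·1 + 39·3 + 38·4 = 463
Sofia has the highest Borda score (505).

Sofia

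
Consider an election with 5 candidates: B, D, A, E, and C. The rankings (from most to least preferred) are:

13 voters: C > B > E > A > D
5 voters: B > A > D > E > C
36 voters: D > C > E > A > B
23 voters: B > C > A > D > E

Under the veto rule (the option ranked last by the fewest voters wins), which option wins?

Last-place votes: B 36, D 13, A 0, E 23, C 5.
A is ranked last by the fewest voters, so A wins.

A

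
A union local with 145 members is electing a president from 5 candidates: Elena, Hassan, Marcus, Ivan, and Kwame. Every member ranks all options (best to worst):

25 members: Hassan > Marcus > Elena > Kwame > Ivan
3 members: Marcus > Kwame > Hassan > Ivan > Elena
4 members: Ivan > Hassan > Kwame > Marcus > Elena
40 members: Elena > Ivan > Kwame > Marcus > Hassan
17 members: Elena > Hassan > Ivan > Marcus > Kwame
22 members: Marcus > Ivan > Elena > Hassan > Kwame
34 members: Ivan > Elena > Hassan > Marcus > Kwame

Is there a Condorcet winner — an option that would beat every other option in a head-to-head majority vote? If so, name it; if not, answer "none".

Elena

Elena vs Hassan: 113–32 for Elena.
Elena vs Marcus: 91–54 for Elena.
Elena vs Ivan: 82–63 for Elena.
Elena vs Kwame: 138–7 for Elena.
Elena beats every other option head-to-head.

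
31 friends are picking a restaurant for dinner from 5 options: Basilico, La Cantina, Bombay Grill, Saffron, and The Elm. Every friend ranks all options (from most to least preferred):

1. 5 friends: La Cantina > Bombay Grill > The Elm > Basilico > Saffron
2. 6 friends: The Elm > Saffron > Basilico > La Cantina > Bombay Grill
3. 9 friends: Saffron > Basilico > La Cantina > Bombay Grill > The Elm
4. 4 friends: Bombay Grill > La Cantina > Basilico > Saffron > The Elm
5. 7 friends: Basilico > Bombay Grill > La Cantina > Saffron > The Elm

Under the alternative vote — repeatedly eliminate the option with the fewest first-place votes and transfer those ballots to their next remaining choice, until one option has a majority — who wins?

La Cantina

Round 1: Basilico 7, La Cantina 5, Bombay Grill 4, Saffron 9, The Elm 6. Eliminate Bombay Grill.
Round 2: Basilico 7, La Cantina 9, Saffron 9, The Elm 6. Eliminate The Elm.
Round 3: Basilico 7, La Cantina 9, Saffron 15. Eliminate Basilico.
Round 4: La Cantina 16, Saffron 15. La Cantina has a majority.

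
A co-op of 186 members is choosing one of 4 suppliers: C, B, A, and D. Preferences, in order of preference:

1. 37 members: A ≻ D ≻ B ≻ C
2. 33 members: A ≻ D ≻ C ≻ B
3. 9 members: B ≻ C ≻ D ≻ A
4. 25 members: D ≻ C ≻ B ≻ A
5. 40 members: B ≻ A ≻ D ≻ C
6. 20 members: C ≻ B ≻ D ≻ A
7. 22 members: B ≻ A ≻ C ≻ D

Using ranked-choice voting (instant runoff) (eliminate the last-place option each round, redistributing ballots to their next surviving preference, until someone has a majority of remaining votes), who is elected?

B

Round 1: C 20, B 71, A 70, D 25. Eliminate C.
Round 2: B 91, A 70, D 25. Eliminate D.
Round 3: B 116, A 70. B has a majority.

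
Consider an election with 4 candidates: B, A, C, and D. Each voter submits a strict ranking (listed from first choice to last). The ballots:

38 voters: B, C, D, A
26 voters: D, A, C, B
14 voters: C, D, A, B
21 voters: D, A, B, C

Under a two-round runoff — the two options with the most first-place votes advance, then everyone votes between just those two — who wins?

Round 1 first-place votes: B 38, A 0, C 14, D 47.
D and B advance.
Runoff: D is preferred to B by 61 voters; B by 38.
D wins the runoff.

D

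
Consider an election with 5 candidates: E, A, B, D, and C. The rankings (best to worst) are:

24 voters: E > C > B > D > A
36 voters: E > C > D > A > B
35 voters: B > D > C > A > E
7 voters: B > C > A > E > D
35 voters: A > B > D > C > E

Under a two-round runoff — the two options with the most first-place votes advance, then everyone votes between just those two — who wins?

Round 1 first-place votes: E 60, A 35, B 42, D 0, C 0.
E and B advance.
Runoff: E is preferred to B by 60 voters; B by 77.
B wins the runoff.

B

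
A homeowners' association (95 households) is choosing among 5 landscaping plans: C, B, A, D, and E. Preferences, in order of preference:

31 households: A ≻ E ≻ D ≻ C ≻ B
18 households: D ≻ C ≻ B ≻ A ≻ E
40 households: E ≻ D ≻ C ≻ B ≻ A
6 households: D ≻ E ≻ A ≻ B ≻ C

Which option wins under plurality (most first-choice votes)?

First-place votes: C 0, B 0, A 31, D 24, E 40.
E has the most first-place votes.

E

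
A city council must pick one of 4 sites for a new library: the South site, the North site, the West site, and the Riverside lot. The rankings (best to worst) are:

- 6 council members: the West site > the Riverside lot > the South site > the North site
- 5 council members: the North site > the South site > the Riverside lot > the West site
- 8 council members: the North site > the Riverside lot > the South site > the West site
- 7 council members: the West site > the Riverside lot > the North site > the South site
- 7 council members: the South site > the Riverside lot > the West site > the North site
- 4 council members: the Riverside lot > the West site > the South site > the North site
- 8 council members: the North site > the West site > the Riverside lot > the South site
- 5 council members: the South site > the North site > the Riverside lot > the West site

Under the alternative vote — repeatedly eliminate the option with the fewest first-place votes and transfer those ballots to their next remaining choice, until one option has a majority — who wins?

Round 1: the South site 12, the North site 21, the West site 13, the Riverside lot 4. Eliminate the Riverside lot.
Round 2: the South site 12, the North site 21, the West site 17. Eliminate the South site.
Round 3: the North site 26, the West site 24. The North site has a majority.

the North site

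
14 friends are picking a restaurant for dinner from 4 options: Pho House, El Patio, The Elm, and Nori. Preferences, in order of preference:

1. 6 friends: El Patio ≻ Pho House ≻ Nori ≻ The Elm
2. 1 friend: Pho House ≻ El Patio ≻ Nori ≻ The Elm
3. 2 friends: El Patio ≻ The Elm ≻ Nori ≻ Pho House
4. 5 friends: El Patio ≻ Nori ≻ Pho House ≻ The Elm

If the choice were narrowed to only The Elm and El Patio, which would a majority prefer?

El Patio

Voters preferring The Elm to El Patio: 0; preferring El Patio to The Elm: 14.
El Patio wins the head-to-head.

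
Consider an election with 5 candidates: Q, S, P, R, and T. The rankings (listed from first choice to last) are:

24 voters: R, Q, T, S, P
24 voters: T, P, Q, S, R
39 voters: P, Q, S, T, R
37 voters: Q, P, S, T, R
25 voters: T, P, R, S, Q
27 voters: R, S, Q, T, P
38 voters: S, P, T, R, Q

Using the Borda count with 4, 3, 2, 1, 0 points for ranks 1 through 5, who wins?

Q: 24·3 + 24·2 + 39·3 + 37·4 + 25·0 + 27·2 + 38·0 = 439
S: 24·1 + 24·1 + 39·2 + 37·2 + 25·1 + 27·3 + 38·4 = 458
P: 24·0 + 24·3 + 39·4 + 37·3 + 25·3 + 27·0 + 38·3 = 528
R: 24·4 + 24·0 + 39·0 + 37·0 + 25·2 + 27·4 + 38·1 = 292
T: 24·2 + 24·4 + 39·1 + 37·1 + 25·4 + 27·1 + 38·2 = 423
P has the highest Borda score (528).

P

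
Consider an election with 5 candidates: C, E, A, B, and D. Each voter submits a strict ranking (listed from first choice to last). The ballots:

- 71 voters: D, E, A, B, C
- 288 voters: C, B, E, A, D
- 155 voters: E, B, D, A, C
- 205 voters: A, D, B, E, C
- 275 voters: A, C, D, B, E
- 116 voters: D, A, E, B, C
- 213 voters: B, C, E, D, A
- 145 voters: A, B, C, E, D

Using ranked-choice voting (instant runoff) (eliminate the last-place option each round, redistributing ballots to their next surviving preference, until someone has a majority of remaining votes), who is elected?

Round 1: C 288, E 155, A 625, B 213, D 187. Eliminate E.
Round 2: C 288, A 625, B 368, D 187. Eliminate D.
Round 3: C 288, A 812, B 368. A has a majority.

A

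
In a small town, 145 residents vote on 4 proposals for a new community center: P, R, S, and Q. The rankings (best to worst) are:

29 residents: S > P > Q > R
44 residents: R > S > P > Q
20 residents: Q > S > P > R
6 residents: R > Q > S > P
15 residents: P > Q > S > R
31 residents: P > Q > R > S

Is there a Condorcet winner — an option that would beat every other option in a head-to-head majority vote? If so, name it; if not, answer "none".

none

Checking pairwise contests:
S beats P 99–46.
P beats R 95–50.
R beats S 81–64.
P beats Q 119–26.
Every option loses at least one head-to-head, so there is no Condorcet winner.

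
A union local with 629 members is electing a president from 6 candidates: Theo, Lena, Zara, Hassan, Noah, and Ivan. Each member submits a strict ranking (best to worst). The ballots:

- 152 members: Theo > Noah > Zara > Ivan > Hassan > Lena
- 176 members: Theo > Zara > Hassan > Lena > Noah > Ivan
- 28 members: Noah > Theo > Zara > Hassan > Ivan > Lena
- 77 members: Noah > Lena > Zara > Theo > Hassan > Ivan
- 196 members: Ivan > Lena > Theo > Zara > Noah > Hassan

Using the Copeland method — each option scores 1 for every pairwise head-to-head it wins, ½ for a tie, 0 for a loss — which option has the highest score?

Theo: beats Lena, Zara, Hassan, Noah, and Ivan → score 5.
Lena: beats Noah; loses to Theo, Zara, Hassan, and Ivan → score 1.
Zara: beats Lena, Hassan, Noah, and Ivan; loses to Theo → score 4.
Hassan: beats Lena; loses to Theo, Zara, Noah, and Ivan → score 1.
Noah: beats Hassan and Ivan; loses to Theo, Lena, and Zara → score 2.
Ivan: beats Lena and Hassan; loses to Theo, Zara, and Noah → score 2.
Theo has the best pairwise record.

Theo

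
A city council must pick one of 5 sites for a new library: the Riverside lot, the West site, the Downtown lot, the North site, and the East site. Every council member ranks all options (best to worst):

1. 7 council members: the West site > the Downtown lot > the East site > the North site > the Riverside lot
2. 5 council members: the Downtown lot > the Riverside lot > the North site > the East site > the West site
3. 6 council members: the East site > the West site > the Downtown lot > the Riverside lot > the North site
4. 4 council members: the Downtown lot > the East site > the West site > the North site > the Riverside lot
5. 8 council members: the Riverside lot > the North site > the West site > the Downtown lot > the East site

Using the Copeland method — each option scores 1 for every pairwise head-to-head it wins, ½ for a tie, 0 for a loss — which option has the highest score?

the Riverside lot: beats the North site; loses to the West site, the Downtown lot, and the East site → score 1.
the West site: beats the Riverside lot, the Downtown lot, and the North site; ties the East site → score 3.5.
the Downtown lot: beats the Riverside lot, the North site, and the East site; loses to the West site → score 3.
the North site: loses to the Riverside lot, the West site, the Downtown lot, and the East site → score 0.
the East site: beats the Riverside lot and the North site; ties the West site; loses to the Downtown lot → score 2.5.
the West site has the best pairwise record.

the West site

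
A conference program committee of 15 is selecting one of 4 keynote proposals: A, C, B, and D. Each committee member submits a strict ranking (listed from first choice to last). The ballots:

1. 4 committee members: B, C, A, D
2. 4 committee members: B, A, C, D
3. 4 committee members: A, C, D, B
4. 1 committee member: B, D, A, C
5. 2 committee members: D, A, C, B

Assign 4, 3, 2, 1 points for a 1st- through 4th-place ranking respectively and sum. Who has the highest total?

A

A: 4·2 + 4·3 + 4·4 + 1·2 + 2·3 = 44
C: 4·3 + 4·2 + 4·3 + 1·1 + 2·2 = 37
B: 4·4 + 4·4 + 4·1 + 1·4 + 2·1 = 42
D: 4·1 + 4·1 + 4·2 + 1·3 + 2·4 = 27
A has the highest Borda score (44).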